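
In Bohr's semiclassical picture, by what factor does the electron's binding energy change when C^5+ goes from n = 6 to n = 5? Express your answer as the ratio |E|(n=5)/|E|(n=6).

|E| ∝ Z^2 · n^-2; with Z fixed, |E| ∝ n^-2.
|E|(n=5)/|E|(n=6) = (5/6)^-2 = 36/25

36/25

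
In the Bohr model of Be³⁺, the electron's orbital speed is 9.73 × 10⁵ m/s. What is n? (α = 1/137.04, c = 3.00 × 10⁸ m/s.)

9

v_n = Zαc/n ⇒ n = Zαc/v = 4 × 0.00730 × 3.00 × 10⁸ / 9.73 × 10⁵ ≈ 9.00
n = 9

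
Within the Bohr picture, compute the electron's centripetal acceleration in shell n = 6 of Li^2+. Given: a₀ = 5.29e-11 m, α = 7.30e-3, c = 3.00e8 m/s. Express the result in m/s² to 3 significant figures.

1.89e21 m/s²

r = n²a₀/Z = 6.35e-10 m, v = Zαc/n = 1.09e6 m/s
a = v²/r = (1.09e6)² / 6.35e-10 = 1.89e21 m/s²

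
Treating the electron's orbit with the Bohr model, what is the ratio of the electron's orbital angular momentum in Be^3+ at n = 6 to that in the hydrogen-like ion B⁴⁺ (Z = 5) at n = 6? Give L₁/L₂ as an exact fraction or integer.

L = nℏ is independent of Z.
L₁/L₂ = n₁/n₂ = 6/6 = 1

1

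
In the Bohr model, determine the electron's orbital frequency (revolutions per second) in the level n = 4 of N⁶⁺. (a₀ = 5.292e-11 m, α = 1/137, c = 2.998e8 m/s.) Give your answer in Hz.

r = n²a₀/Z = 1.210e-10 m, v = Zαc/n = 3.830e6 m/s
f = v/(2πr) = 5.039e15 Hz

5.039e15 Hz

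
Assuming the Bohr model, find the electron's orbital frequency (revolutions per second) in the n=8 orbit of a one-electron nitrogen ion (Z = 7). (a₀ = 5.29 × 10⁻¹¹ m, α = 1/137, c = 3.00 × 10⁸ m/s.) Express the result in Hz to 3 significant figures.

6.31 × 10¹⁴ Hz

r = n²a₀/Z = 4.84 × 10⁻¹⁰ m, v = Zαc/n = 1.92 × 10⁶ m/s
f = v/(2πr) = 6.31 × 10¹⁴ Hz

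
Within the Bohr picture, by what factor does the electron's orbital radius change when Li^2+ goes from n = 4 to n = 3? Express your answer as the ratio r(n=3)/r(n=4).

r ∝ Z^-1 · n^2; with Z fixed, r ∝ n^2.
r(n=3)/r(n=4) = (3/4)^2 = 9/16

9/16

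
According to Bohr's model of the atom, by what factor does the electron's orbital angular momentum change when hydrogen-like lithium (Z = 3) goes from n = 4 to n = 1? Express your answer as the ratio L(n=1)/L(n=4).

L = nℏ depends only on n, so L ∝ n.
L(n=1)/L(n=4) = (1/4)^1 = 1/4

1/4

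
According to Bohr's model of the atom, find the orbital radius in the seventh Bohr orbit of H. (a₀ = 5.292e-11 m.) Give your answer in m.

r_n = n²a₀/Z = 7² × 5.292e-11 / 1
    = 49 × 5.292e-11 / 1 = 2.593e-9 m

2.593e-9 m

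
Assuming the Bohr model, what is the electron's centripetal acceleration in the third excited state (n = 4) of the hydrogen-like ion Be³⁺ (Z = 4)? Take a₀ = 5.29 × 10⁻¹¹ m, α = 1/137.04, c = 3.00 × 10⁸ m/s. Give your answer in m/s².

r = n²a₀/Z = 2.12 × 10⁻¹⁰ m, v = Zαc/n = 2.19 × 10⁶ m/s
a = v²/r = (2.19 × 10⁶)² / 2.12 × 10⁻¹⁰ = 2.26 × 10²² m/s²

2.26 × 10²² m/s²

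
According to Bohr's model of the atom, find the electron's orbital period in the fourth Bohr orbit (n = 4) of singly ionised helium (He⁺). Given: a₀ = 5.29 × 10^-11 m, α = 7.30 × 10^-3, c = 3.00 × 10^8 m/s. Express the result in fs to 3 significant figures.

2.43 fs

r = n²a₀/Z = 4²·5.29 × 10^-11/2 = 4.23 × 10^-10 m
v = Zαc/n = 2·0.00730·3.00 × 10^8/4 = 1.09 × 10^6 m/s
T = 2πr/v = 2.43 × 10^-15 s = 2.43 fs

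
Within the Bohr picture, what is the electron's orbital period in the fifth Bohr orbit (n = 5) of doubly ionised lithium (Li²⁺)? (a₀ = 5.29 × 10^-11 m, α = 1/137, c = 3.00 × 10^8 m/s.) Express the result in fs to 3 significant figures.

r = n²a₀/Z = 5²·5.29 × 10^-11/3 = 4.41 × 10^-10 m
v = Zαc/n = 3·0.00730·3.00 × 10^8/5 = 1.31 × 10^6 m/s
T = 2πr/v = 2.11 × 10^-15 s = 2.11 fs

2.11 fs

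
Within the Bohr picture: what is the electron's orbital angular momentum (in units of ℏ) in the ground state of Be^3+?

L_n = nℏ, so L/ℏ = n = 1.

1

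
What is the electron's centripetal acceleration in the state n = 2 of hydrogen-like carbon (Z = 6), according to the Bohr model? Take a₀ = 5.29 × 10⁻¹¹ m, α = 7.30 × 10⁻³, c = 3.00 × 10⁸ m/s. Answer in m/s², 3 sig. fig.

r = n²a₀/Z = 3.53 × 10⁻¹¹ m, v = Zαc/n = 6.57 × 10⁶ m/s
a = v²/r = (6.57 × 10⁶)² / 3.53 × 10⁻¹¹ = 1.22 × 10²⁴ m/s²

1.22 × 10²⁴ m/s²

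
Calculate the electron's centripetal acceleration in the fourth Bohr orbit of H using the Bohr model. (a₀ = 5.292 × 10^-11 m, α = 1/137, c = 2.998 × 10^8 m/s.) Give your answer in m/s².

r = n²a₀/Z = 8.467 × 10^-10 m, v = Zαc/n = 5.471 × 10^5 m/s
a = v²/r = (5.471 × 10^5)² / 8.467 × 10^-10 = 3.535 × 10^20 m/s²

3.535 × 10^20 m/s²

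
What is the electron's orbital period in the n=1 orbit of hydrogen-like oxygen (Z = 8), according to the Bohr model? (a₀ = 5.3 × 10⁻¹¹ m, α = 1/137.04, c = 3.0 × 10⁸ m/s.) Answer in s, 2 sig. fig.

2.4 × 10⁻¹⁸ s

r = n²a₀/Z = 1²·5.3 × 10⁻¹¹/8 = 6.6 × 10⁻¹² m
v = Zαc/n = 8·0.0073·3.0 × 10⁸/1 = 1.8 × 10⁷ m/s
T = 2πr/v = 2.4 × 10⁻¹⁸ s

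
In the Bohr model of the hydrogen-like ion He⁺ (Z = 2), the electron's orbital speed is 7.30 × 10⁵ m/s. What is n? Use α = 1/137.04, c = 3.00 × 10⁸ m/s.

v_n = Zαc/n ⇒ n = Zαc/v = 2 × 0.00730 × 3.00 × 10⁸ / 7.30 × 10⁵ ≈ 6.00
n = 6

6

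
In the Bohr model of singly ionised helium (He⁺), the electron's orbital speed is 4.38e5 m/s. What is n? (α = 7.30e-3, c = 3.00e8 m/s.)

v_n = Zαc/n ⇒ n = Zαc/v = 2 × 0.00730 × 3.00e8 / 4.38e5 ≈ 10.00
n = 10

10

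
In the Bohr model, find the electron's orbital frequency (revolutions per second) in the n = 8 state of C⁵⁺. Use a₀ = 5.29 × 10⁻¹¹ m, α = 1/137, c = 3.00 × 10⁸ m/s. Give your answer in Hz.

r = n²a₀/Z = 5.64 × 10⁻¹⁰ m, v = Zαc/n = 1.64 × 10⁶ m/s
f = v/(2πr) = 4.63 × 10¹⁴ Hz

4.63 × 10¹⁴ Hz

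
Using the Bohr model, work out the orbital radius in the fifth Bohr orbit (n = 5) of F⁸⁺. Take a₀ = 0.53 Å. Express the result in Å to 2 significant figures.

1.5 Å

r_n = n²a₀/Z = 5² × 0.53 / 9
    = 25 × 0.53 / 9 = 1.5 Å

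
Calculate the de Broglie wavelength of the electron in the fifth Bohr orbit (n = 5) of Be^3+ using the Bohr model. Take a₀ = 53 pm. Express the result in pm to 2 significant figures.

The Bohr quantisation condition is nλ = 2πr_n.
r_n = n²a₀/Z = 330 pm
λ = 2πr_n/n = 2π·330/5 = 420 pm

420 pm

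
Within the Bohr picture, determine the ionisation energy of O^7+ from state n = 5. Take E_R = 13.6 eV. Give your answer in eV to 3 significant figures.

E_n = −E_R·Z²/n² = −13.6 × 8²/5² eV = -34.8 eV
Ionisation energy = −E_n = 34.8 eV

34.8 eV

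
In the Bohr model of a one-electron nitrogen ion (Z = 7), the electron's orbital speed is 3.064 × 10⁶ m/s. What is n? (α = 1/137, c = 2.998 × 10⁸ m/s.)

v_n = Zαc/n ⇒ n = Zαc/v = 7 × 0.007299 × 2.998 × 10⁸ / 3.064 × 10⁶ ≈ 5.00
n = 5

5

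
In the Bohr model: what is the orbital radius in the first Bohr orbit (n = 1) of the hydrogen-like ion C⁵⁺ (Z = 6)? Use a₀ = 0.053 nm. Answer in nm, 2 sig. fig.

0.0088 nm

r_n = n²a₀/Z = 1² × 0.053 / 6
    = 1 × 0.053 / 6 = 0.0088 nm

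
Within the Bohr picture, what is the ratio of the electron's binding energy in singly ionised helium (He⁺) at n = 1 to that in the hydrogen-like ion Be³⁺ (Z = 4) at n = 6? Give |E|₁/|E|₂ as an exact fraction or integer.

|E| ∝ Z^2 · n^-2
|E|₁/|E|₂ = (2/4)^2 · (1/6)^-2 = 9

9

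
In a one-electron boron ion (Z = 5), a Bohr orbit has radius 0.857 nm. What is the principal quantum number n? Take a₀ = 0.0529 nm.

9

r_n = n²a₀/Z ⇒ n² = rZ/a₀ = 0.857 × 5 / 0.0529 ≈ 81.00
n = 9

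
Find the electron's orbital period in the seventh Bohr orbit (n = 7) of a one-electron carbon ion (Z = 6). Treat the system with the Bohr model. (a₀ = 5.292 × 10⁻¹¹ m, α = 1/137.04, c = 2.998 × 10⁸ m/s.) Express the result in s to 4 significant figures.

1.448 × 10⁻¹⁵ s

r = n²a₀/Z = 7²·5.292 × 10⁻¹¹/6 = 4.322 × 10⁻¹⁰ m
v = Zαc/n = 6·0.007297·2.998 × 10⁸/7 = 1.875 × 10⁶ m/s
T = 2πr/v = 1.448 × 10⁻¹⁵ s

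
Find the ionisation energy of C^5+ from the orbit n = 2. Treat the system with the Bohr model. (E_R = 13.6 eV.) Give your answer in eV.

E_n = −E_R·Z²/n² = −13.6 × 6²/2² eV = -122 eV
Ionisation energy = −E_n = 122 eV

122 eV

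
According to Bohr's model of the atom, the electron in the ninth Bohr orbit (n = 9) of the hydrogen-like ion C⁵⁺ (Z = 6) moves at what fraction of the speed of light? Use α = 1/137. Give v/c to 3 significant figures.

v_n = Zαc/n, so v/c = Zα/n = 6 × 0.00730 / 9 = 0.00487

0.00487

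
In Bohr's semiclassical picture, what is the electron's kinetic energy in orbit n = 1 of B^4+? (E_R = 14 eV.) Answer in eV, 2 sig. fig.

For a Coulomb orbit the virial theorem gives K = −E_n.
E_n = −E_R·Z²/n², so K = E_R·Z²/n² = 14 × 5²/1² = 350 eV

350 eV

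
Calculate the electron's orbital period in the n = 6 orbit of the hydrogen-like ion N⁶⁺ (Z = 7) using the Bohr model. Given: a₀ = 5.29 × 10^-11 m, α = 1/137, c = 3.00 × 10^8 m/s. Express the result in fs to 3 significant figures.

0.669 fs

r = n²a₀/Z = 6²·5.29 × 10^-11/7 = 2.72 × 10^-10 m
v = Zαc/n = 7·0.00730·3.00 × 10^8/6 = 2.55 × 10^6 m/s
T = 2πr/v = 6.69 × 10^-16 s = 0.669 fs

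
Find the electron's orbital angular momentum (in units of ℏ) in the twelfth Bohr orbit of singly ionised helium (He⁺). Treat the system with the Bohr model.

L_n = nℏ, so L/ℏ = n = 12.

12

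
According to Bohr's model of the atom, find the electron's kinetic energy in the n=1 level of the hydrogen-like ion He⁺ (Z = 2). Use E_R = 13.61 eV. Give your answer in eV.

54.44 eV

For a Coulomb orbit the virial theorem gives K = −E_n.
E_n = −E_R·Z²/n², so K = E_R·Z²/n² = 13.61 × 2²/1² = 54.44 eV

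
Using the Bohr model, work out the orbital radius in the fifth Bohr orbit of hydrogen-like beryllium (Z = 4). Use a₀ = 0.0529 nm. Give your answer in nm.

r_n = n²a₀/Z = 5² × 0.0529 / 4
    = 25 × 0.0529 / 4 = 0.331 nm

0.331 nm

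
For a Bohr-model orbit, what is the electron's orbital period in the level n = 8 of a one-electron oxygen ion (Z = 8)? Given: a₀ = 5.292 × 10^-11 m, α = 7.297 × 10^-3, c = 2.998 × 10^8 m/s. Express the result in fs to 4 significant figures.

r = n²a₀/Z = 8²·5.292 × 10^-11/8 = 4.234 × 10^-10 m
v = Zαc/n = 8·0.007297·2.998 × 10^8/8 = 2.188 × 10^6 m/s
T = 2πr/v = 1.216 × 10^-15 s = 1.216 fs

1.216 fs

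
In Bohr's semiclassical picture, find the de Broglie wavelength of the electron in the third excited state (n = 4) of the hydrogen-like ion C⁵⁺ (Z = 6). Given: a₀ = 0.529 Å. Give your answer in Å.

The Bohr quantisation condition is nλ = 2πr_n.
r_n = n²a₀/Z = 1.41 Å
λ = 2πr_n/n = 2π·1.41/4 = 2.22 Å

2.22 Å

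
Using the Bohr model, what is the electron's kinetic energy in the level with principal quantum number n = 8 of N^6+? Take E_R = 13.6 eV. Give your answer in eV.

For a Coulomb orbit the virial theorem gives K = −E_n.
E_n = −E_R·Z²/n², so K = E_R·Z²/n² = 13.6 × 7²/8² = 10.4 eV

10.4 eV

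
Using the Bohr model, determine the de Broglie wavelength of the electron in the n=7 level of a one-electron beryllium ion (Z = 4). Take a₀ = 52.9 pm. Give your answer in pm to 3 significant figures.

The Bohr quantisation condition is nλ = 2πr_n.
r_n = n²a₀/Z = 648 pm
λ = 2πr_n/n = 2π·648/7 = 582 pm

582 pm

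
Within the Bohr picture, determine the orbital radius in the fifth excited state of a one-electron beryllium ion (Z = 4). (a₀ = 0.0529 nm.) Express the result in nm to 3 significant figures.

0.476 nm

r_n = n²a₀/Z = 6² × 0.0529 / 4
    = 36 × 0.0529 / 4 = 0.476 nm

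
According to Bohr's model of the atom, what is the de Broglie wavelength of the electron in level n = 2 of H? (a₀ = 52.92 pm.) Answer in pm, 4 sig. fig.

The Bohr quantisation condition is nλ = 2πr_n.
r_n = n²a₀/Z = 211.7 pm
λ = 2πr_n/n = 2π·211.7/2 = 665.0 pm

665.0 pm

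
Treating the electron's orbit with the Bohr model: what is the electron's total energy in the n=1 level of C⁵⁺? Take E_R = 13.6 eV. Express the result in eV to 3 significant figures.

E_n = −E_R·Z²/n² = −13.6 × 6²/1² = -490 eV

-490 eV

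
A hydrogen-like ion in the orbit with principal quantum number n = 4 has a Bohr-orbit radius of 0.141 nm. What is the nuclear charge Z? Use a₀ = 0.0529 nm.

r_n = n²a₀/Z ⇒ Z = n²a₀/r = 4² × 0.0529 / 0.141 ≈ 6.00
Z = 6

6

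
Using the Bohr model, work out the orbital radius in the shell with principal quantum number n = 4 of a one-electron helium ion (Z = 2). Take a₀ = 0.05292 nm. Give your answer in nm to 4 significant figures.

0.4234 nm

r_n = n²a₀/Z = 4² × 0.05292 / 2
    = 16 × 0.05292 / 2 = 0.4234 nm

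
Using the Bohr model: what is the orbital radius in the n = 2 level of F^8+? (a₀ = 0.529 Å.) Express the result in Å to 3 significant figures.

0.235 Å

r_n = n²a₀/Z = 2² × 0.529 / 9
    = 4 × 0.529 / 9 = 0.235 Å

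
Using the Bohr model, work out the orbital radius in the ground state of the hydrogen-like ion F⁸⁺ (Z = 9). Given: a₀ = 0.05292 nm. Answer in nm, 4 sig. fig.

0.005880 nm

r_n = n²a₀/Z = 1² × 0.05292 / 9
    = 1 × 0.05292 / 9 = 0.005880 nm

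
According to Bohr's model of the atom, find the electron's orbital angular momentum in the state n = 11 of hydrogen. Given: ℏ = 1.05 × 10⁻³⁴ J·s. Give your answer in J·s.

1.16 × 10⁻³³ J·s

L_n = nℏ = 11 × 1.05 × 10⁻³⁴ = 1.16 × 10⁻³³ J·s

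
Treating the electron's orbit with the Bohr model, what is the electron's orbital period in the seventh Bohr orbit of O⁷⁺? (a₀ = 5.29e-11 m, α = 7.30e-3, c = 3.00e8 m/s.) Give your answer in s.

r = n²a₀/Z = 7²·5.29e-11/8 = 3.24e-10 m
v = Zαc/n = 8·0.00730·3.00e8/7 = 2.50e6 m/s
T = 2πr/v = 8.13e-16 s

8.13e-16 s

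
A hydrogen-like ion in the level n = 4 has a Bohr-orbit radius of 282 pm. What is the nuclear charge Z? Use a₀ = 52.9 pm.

3

r_n = n²a₀/Z ⇒ Z = n²a₀/r = 4² × 52.9 / 282 ≈ 3.00
Z = 3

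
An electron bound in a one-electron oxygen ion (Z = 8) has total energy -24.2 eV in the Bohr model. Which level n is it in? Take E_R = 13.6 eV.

6

E_n = −E_R Z²/n² ⇒ n² = E_R Z²/(−E_n) = 13.6 × 8² / 24.2 ≈ 35.97
n = 6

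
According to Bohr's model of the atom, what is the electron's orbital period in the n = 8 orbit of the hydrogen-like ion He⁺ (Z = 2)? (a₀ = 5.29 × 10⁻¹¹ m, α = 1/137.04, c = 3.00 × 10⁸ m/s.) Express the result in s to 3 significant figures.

1.94 × 10⁻¹⁴ s

r = n²a₀/Z = 8²·5.29 × 10⁻¹¹/2 = 1.69 × 10⁻⁹ m
v = Zαc/n = 2·0.00730·3.00 × 10⁸/8 = 5.47 × 10⁵ m/s
T = 2πr/v = 1.94 × 10⁻¹⁴ s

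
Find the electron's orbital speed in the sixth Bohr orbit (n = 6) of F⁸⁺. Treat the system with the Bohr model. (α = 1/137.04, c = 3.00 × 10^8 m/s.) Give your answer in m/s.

3.28 × 10^6 m/s

v_n = Zαc/n = 9 × 0.00730 × 3.00 × 10^8 / 6
    = 3.28 × 10^6 m/s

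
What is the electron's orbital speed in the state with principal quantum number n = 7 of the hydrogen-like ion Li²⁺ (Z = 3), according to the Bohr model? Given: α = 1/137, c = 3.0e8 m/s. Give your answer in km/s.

v_n = Zαc/n = 3 × 0.0073 × 3.0e8 / 7
    = 940 km/s

940 km/s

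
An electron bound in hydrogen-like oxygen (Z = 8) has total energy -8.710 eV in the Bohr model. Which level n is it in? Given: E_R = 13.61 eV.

10

E_n = −E_R Z²/n² ⇒ n² = E_R Z²/(−E_n) = 13.61 × 8² / 8.710 ≈ 100.00
n = 10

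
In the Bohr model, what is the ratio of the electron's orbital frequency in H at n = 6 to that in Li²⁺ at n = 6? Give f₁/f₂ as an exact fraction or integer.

f ∝ Z^2 · n^-3
f₁/f₂ = (1/3)^2 · (6/6)^-3 = 1/9

1/9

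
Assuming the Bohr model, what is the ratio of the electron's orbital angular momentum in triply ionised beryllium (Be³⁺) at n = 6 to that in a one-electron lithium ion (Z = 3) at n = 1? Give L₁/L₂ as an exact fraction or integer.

L = nℏ is independent of Z.
L₁/L₂ = n₁/n₂ = 6/1 = 6

6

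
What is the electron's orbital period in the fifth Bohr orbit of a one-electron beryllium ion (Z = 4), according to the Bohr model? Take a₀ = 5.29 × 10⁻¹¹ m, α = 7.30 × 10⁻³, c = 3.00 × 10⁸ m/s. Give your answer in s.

r = n²a₀/Z = 5²·5.29 × 10⁻¹¹/4 = 3.31 × 10⁻¹⁰ m
v = Zαc/n = 4·0.00730·3.00 × 10⁸/5 = 1.75 × 10⁶ m/s
T = 2πr/v = 1.19 × 10⁻¹⁵ s

1.19 × 10⁻¹⁵ s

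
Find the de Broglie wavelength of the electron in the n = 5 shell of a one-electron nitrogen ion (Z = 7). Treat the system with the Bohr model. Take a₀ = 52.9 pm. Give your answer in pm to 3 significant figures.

237 pm

The Bohr quantisation condition is nλ = 2πr_n.
r_n = n²a₀/Z = 189 pm
λ = 2πr_n/n = 2π·189/5 = 237 pm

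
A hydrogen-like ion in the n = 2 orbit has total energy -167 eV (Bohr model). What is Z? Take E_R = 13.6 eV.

7

E_n = −E_R Z²/n² ⇒ Z² = −E_n n²/E_R = 167 × 2² / 13.6 ≈ 49.12
Z = 7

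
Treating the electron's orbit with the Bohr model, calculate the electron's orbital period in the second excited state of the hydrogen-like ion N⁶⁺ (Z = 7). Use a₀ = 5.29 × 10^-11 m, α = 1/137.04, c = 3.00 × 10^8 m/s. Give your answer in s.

8.37 × 10^-17 s

r = n²a₀/Z = 3²·5.29 × 10^-11/7 = 6.80 × 10^-11 m
v = Zαc/n = 7·0.00730·3.00 × 10^8/3 = 5.11 × 10^6 m/s
T = 2πr/v = 8.37 × 10^-17 s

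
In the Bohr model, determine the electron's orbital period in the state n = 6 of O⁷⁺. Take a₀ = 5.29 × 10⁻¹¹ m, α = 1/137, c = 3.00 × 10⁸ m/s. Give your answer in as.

r = n²a₀/Z = 6²·5.29 × 10⁻¹¹/8 = 2.38 × 10⁻¹⁰ m
v = Zαc/n = 8·0.00730·3.00 × 10⁸/6 = 2.92 × 10⁶ m/s
T = 2πr/v = 5.12 × 10⁻¹⁶ s = 512 as

512 as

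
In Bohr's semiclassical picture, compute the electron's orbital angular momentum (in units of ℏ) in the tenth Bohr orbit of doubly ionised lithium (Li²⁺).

10

L_n = nℏ, so L/ℏ = n = 10.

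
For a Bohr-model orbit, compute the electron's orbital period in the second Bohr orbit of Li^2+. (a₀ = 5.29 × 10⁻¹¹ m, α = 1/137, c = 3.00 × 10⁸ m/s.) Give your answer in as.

r = n²a₀/Z = 2²·5.29 × 10⁻¹¹/3 = 7.05 × 10⁻¹¹ m
v = Zαc/n = 3·0.00730·3.00 × 10⁸/2 = 3.28 × 10⁶ m/s
T = 2πr/v = 1.35 × 10⁻¹⁶ s = 135 as

135 as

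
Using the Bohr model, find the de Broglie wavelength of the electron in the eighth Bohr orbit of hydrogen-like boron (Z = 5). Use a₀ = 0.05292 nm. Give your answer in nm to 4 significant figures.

The Bohr quantisation condition is nλ = 2πr_n.
r_n = n²a₀/Z = 0.6774 nm
λ = 2πr_n/n = 2π·0.6774/8 = 0.5320 nm

0.5320 nm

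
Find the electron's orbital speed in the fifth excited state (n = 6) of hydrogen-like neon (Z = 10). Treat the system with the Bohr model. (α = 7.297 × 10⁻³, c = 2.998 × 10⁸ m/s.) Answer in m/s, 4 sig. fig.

3.646 × 10⁶ m/s

v_n = Zαc/n = 10 × 0.007297 × 2.998 × 10⁸ / 6
    = 3.646 × 10⁶ m/s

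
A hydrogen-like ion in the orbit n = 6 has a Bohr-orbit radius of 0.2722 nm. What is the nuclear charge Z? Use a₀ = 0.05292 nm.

r_n = n²a₀/Z ⇒ Z = n²a₀/r = 6² × 0.05292 / 0.2722 ≈ 7.00
Z = 7

7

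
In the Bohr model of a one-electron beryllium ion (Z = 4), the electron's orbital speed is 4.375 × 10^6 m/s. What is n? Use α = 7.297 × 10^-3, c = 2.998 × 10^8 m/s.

v_n = Zαc/n ⇒ n = Zαc/v = 4 × 0.007297 × 2.998 × 10^8 / 4.375 × 10^6 ≈ 2.00
n = 2

2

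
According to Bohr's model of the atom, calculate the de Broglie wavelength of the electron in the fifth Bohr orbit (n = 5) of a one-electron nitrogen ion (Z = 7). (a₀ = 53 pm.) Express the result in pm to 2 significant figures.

The Bohr quantisation condition is nλ = 2πr_n.
r_n = n²a₀/Z = 190 pm
λ = 2πr_n/n = 2π·190/5 = 240 pm

240 pm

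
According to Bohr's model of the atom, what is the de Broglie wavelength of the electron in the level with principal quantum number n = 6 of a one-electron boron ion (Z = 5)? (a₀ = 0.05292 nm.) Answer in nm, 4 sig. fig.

0.3990 nm

The Bohr quantisation condition is nλ = 2πr_n.
r_n = n²a₀/Z = 0.3810 nm
λ = 2πr_n/n = 2π·0.3810/6 = 0.3990 nm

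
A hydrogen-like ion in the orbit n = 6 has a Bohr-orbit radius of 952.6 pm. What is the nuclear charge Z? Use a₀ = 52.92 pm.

2

r_n = n²a₀/Z ⇒ Z = n²a₀/r = 6² × 52.92 / 952.6 ≈ 2.00
Z = 2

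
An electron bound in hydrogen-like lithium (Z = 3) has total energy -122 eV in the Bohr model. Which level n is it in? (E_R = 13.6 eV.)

E_n = −E_R Z²/n² ⇒ n² = E_R Z²/(−E_n) = 13.6 × 3² / 122 ≈ 1.00
n = 1

1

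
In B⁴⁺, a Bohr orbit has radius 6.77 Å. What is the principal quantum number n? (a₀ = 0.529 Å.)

r_n = n²a₀/Z ⇒ n² = rZ/a₀ = 6.77 × 5 / 0.529 ≈ 63.99
n = 8

8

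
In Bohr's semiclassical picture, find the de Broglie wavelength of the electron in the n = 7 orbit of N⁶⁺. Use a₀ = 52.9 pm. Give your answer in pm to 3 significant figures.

332 pm

The Bohr quantisation condition is nλ = 2πr_n.
r_n = n²a₀/Z = 370 pm
λ = 2πr_n/n = 2π·370/7 = 332 pm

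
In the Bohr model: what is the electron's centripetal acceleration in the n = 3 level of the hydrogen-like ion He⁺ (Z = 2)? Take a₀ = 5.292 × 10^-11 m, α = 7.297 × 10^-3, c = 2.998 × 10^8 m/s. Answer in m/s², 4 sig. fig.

8.932 × 10^21 m/s²

r = n²a₀/Z = 2.381 × 10^-10 m, v = Zαc/n = 1.458 × 10^6 m/s
a = v²/r = (1.458 × 10^6)² / 2.381 × 10^-10 = 8.932 × 10^21 m/s²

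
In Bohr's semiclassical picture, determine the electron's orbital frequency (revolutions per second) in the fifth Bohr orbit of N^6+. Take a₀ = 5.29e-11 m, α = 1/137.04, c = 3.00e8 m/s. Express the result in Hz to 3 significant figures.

2.58e15 Hz

r = n²a₀/Z = 1.89e-10 m, v = Zαc/n = 3.06e6 m/s
f = v/(2πr) = 2.58e15 Hz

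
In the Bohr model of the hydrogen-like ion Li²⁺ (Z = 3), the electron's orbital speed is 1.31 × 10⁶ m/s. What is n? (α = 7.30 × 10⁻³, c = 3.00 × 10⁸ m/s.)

v_n = Zαc/n ⇒ n = Zαc/v = 3 × 0.00730 × 3.00 × 10⁸ / 1.31 × 10⁶ ≈ 5.02
n = 5

5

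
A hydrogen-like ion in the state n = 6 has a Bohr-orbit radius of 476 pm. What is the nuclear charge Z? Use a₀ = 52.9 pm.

4

r_n = n²a₀/Z ⇒ Z = n²a₀/r = 6² × 52.9 / 476 ≈ 4.00
Z = 4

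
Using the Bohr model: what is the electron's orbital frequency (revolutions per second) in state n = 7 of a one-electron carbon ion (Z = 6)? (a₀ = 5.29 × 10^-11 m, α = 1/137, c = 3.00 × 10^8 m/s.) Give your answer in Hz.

r = n²a₀/Z = 4.32 × 10^-10 m, v = Zαc/n = 1.88 × 10^6 m/s
f = v/(2πr) = 6.91 × 10^14 Hz

6.91 × 10^14 Hz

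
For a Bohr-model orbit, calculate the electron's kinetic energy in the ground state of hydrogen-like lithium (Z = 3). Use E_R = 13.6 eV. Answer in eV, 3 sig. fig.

For a Coulomb orbit the virial theorem gives K = −E_n.
E_n = −E_R·Z²/n², so K = E_R·Z²/n² = 13.6 × 3²/1² = 122 eV

122 eV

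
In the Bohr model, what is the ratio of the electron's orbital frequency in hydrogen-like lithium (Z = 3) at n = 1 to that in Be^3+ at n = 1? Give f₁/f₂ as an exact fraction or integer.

f ∝ Z^2 · n^-3
f₁/f₂ = (3/4)^2 · (1/1)^-3 = 9/16

9/16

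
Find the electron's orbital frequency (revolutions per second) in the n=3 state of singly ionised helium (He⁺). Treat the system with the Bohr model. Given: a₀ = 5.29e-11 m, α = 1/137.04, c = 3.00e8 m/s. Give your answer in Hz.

r = n²a₀/Z = 2.38e-10 m, v = Zαc/n = 1.46e6 m/s
f = v/(2πr) = 9.76e14 Hz

9.76e14 Hz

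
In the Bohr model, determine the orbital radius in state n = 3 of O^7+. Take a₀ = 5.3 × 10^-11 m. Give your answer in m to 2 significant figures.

r_n = n²a₀/Z = 3² × 5.3 × 10^-11 / 8
    = 9 × 5.3 × 10^-11 / 8 = 6.0 × 10^-11 m

6.0 × 10^-11 m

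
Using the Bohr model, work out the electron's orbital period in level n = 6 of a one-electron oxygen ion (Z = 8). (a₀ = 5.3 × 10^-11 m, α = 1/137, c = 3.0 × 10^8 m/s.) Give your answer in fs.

r = n²a₀/Z = 6²·5.3 × 10^-11/8 = 2.4 × 10^-10 m
v = Zαc/n = 8·0.0073·3.0 × 10^8/6 = 2.9 × 10^6 m/s
T = 2πr/v = 5.1 × 10^-16 s = 0.51 fs

0.51 fs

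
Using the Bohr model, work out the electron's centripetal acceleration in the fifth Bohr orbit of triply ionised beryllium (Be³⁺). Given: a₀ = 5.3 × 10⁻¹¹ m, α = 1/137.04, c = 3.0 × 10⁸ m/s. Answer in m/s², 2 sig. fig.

r = n²a₀/Z = 3.3 × 10⁻¹⁰ m, v = Zαc/n = 1.8 × 10⁶ m/s
a = v²/r = (1.8 × 10⁶)² / 3.3 × 10⁻¹⁰ = 9.3 × 10²¹ m/s²

9.3 × 10²¹ m/s²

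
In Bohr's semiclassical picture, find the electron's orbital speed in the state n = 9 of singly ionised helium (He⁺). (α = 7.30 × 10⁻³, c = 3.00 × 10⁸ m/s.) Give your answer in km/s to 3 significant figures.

v_n = Zαc/n = 2 × 0.00730 × 3.00 × 10⁸ / 9
    = 487 km/s

487 km/s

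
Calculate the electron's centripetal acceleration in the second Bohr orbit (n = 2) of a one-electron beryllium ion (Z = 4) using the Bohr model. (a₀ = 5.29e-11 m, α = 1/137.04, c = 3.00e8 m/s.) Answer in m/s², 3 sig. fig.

3.62e23 m/s²

r = n²a₀/Z = 5.29e-11 m, v = Zαc/n = 4.38e6 m/s
a = v²/r = (4.38e6)² / 5.29e-11 = 3.62e23 m/s²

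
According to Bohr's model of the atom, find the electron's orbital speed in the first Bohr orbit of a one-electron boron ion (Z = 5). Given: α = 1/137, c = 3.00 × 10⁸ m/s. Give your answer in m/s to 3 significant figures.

1.09 × 10⁷ m/s

v_n = Zαc/n = 5 × 0.00730 × 3.00 × 10⁸ / 1
    = 1.09 × 10⁷ m/s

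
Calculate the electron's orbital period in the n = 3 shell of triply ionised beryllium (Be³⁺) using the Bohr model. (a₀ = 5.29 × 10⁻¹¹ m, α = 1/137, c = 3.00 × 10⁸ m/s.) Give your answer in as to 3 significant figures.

r = n²a₀/Z = 3²·5.29 × 10⁻¹¹/4 = 1.19 × 10⁻¹⁰ m
v = Zαc/n = 4·0.00730·3.00 × 10⁸/3 = 2.92 × 10⁶ m/s
T = 2πr/v = 2.56 × 10⁻¹⁶ s = 256 as

256 as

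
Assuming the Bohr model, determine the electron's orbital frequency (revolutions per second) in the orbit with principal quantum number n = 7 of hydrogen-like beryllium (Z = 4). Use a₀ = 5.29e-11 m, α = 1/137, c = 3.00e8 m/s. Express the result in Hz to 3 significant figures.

3.07e14 Hz

r = n²a₀/Z = 6.48e-10 m, v = Zαc/n = 1.25e6 m/s
f = v/(2πr) = 3.07e14 Hz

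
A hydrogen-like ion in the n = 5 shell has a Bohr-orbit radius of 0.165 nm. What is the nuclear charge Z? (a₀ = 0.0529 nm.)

r_n = n²a₀/Z ⇒ Z = n²a₀/r = 5² × 0.0529 / 0.165 ≈ 8.02
Z = 8

8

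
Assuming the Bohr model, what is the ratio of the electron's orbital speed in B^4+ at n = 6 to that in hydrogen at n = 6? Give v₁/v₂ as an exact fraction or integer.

v ∝ Z^1 · n^-1
v₁/v₂ = (5/1)^1 · (6/6)^-1 = 5

5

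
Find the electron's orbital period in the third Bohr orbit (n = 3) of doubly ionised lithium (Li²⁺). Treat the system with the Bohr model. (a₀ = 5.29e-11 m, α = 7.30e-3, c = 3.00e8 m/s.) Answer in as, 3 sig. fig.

455 as

r = n²a₀/Z = 3²·5.29e-11/3 = 1.59e-10 m
v = Zαc/n = 3·0.00730·3.00e8/3 = 2.19e6 m/s
T = 2πr/v = 4.55e-16 s = 455 as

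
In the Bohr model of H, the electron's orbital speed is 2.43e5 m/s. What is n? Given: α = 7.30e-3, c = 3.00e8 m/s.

9

v_n = Zαc/n ⇒ n = Zαc/v = 1 × 0.00730 × 3.00e8 / 2.43e5 ≈ 9.01
n = 9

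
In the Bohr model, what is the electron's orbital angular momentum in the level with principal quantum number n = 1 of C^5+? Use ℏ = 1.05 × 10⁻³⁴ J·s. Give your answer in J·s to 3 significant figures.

L_n = nℏ = 1 × 1.05 × 10⁻³⁴ = 1.05 × 10⁻³⁴ J·s

1.05 × 10⁻³⁴ J·s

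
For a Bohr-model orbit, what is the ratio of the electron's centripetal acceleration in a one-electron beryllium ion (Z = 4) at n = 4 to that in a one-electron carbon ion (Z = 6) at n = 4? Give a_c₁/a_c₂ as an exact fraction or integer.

a_c ∝ Z^3 · n^-4
a_c₁/a_c₂ = (4/6)^3 · (4/4)^-4 = 8/27

8/27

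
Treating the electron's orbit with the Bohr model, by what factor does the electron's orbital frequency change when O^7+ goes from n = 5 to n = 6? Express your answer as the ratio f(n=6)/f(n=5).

125/216

f ∝ Z^2 · n^-3; with Z fixed, f ∝ n^-3.
f(n=6)/f(n=5) = (6/5)^-3 = 125/216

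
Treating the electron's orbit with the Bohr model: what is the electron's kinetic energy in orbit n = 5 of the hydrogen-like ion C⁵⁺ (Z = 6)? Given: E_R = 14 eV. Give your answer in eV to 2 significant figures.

20 eV

For a Coulomb orbit the virial theorem gives K = −E_n.
E_n = −E_R·Z²/n², so K = E_R·Z²/n² = 14 × 6²/5² = 20 eV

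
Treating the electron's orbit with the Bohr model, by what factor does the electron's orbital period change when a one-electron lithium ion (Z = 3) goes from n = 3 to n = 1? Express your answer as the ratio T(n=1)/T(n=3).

1/27

T ∝ Z^-2 · n^3; with Z fixed, T ∝ n^3.
T(n=1)/T(n=3) = (1/3)^3 = 1/27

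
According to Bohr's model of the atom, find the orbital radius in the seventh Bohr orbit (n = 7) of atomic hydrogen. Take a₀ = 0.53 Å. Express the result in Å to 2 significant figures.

r_n = n²a₀/Z = 7² × 0.53 / 1
    = 49 × 0.53 / 1 = 26 Å

26 Å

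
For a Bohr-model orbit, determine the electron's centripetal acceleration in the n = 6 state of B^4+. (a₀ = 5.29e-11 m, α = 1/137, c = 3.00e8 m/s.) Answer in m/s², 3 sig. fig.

r = n²a₀/Z = 3.81e-10 m, v = Zαc/n = 1.82e6 m/s
a = v²/r = (1.82e6)² / 3.81e-10 = 8.74e21 m/s²

8.74e21 m/s²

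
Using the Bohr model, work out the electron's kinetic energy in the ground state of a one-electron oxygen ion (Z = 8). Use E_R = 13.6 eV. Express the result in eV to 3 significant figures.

For a Coulomb orbit the virial theorem gives K = −E_n.
E_n = −E_R·Z²/n², so K = E_R·Z²/n² = 13.6 × 8²/1² = 870 eV

870 eV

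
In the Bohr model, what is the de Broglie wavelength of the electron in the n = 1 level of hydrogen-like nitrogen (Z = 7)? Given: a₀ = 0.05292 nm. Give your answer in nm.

0.04750 nm

The Bohr quantisation condition is nλ = 2πr_n.
r_n = n²a₀/Z = 0.007560 nm
λ = 2πr_n/n = 2π·0.007560/1 = 0.04750 nm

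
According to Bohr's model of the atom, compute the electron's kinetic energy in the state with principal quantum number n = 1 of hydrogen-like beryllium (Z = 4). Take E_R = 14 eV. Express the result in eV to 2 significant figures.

220 eV

For a Coulomb orbit the virial theorem gives K = −E_n.
E_n = −E_R·Z²/n², so K = E_R·Z²/n² = 14 × 4²/1² = 220 eV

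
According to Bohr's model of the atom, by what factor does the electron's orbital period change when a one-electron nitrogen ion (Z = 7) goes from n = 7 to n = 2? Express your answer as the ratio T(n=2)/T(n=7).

8/343

T ∝ Z^-2 · n^3; with Z fixed, T ∝ n^3.
T(n=2)/T(n=7) = (2/7)^3 = 8/343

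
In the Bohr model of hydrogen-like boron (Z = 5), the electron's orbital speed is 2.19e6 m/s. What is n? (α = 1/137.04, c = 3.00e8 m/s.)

v_n = Zαc/n ⇒ n = Zαc/v = 5 × 0.00730 × 3.00e8 / 2.19e6 ≈ 5.00
n = 5

5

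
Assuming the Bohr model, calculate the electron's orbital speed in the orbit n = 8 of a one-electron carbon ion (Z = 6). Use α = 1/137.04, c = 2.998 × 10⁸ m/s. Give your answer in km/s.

1641 km/s

v_n = Zαc/n = 6 × 0.007297 × 2.998 × 10⁸ / 8
    = 1641 km/s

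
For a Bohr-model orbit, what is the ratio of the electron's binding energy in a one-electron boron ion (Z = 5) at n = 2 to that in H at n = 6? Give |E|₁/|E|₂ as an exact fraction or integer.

|E| ∝ Z^2 · n^-2
|E|₁/|E|₂ = (5/1)^2 · (2/6)^-2 = 225

225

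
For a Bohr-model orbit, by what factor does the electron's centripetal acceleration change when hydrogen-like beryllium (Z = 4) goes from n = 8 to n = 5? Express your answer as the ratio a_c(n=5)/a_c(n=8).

a_c ∝ Z^3 · n^-4; with Z fixed, a_c ∝ n^-4.
a_c(n=5)/a_c(n=8) = (5/8)^-4 = 4096/625

4096/625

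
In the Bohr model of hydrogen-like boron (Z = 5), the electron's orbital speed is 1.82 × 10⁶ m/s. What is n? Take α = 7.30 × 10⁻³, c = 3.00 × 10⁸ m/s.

v_n = Zαc/n ⇒ n = Zαc/v = 5 × 0.00730 × 3.00 × 10⁸ / 1.82 × 10⁶ ≈ 6.02
n = 6

6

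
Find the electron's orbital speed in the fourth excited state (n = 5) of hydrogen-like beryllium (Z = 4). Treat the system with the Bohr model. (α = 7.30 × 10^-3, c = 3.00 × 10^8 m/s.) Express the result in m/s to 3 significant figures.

v_n = Zαc/n = 4 × 0.00730 × 3.00 × 10^8 / 5
    = 1.75 × 10^6 m/s

1.75 × 10^6 m/s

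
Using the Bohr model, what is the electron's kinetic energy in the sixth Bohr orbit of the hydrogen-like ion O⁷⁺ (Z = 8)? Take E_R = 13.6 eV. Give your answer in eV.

24.2 eV

For a Coulomb orbit the virial theorem gives K = −E_n.
E_n = −E_R·Z²/n², so K = E_R·Z²/n² = 13.6 × 8²/6² = 24.2 eV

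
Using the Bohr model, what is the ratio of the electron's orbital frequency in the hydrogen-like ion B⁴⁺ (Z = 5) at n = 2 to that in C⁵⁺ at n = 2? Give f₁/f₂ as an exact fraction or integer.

f ∝ Z^2 · n^-3
f₁/f₂ = (5/6)^2 · (2/2)^-3 = 25/36

25/36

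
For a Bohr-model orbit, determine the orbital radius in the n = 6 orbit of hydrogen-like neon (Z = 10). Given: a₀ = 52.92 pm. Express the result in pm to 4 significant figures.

190.5 pm

r_n = n²a₀/Z = 6² × 52.92 / 10
    = 36 × 52.92 / 10 = 190.5 pm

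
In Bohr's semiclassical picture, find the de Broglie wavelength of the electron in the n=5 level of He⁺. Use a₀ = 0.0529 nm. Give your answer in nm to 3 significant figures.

0.831 nm

The Bohr quantisation condition is nλ = 2πr_n.
r_n = n²a₀/Z = 0.661 nm
λ = 2πr_n/n = 2π·0.661/5 = 0.831 nm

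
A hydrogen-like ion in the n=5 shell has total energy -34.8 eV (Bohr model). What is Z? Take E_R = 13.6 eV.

8

E_n = −E_R Z²/n² ⇒ Z² = −E_n n²/E_R = 34.8 × 5² / 13.6 ≈ 63.97
Z = 8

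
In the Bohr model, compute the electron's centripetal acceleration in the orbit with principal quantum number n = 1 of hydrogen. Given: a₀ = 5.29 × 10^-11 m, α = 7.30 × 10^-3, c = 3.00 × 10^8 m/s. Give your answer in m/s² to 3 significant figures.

r = n²a₀/Z = 5.29 × 10^-11 m, v = Zαc/n = 2.19 × 10^6 m/s
a = v²/r = (2.19 × 10^6)² / 5.29 × 10^-11 = 9.07 × 10^22 m/s²

9.07 × 10^22 m/s²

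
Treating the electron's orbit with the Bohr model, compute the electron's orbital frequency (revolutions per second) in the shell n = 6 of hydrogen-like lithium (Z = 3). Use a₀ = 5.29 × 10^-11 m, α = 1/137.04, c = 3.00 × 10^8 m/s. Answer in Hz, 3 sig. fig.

2.74 × 10^14 Hz

r = n²a₀/Z = 6.35 × 10^-10 m, v = Zαc/n = 1.09 × 10^6 m/s
f = v/(2πr) = 2.74 × 10^14 Hz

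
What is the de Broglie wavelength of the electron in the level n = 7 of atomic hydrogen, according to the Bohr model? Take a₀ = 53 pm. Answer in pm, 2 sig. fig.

The Bohr quantisation condition is nλ = 2πr_n.
r_n = n²a₀/Z = 2600 pm
λ = 2πr_n/n = 2π·2600/7 = 2300 pm

2300 pm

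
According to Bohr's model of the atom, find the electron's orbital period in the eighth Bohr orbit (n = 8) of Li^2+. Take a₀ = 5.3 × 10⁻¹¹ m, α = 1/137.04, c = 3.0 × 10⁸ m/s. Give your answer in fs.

r = n²a₀/Z = 8²·5.3 × 10⁻¹¹/3 = 1.1 × 10⁻⁹ m
v = Zαc/n = 3·0.0073·3.0 × 10⁸/8 = 8.2 × 10⁵ m/s
T = 2πr/v = 8.7 × 10⁻¹⁵ s = 8.7 fs

8.7 fs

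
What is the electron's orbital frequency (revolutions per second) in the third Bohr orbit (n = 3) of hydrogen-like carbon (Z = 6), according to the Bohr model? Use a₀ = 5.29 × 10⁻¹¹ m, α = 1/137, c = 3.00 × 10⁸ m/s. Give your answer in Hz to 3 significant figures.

8.78 × 10¹⁵ Hz

r = n²a₀/Z = 7.94 × 10⁻¹¹ m, v = Zαc/n = 4.38 × 10⁶ m/s
f = v/(2πr) = 8.78 × 10¹⁵ Hz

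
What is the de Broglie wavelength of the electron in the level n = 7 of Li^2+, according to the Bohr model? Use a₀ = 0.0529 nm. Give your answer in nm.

The Bohr quantisation condition is nλ = 2πr_n.
r_n = n²a₀/Z = 0.864 nm
λ = 2πr_n/n = 2π·0.864/7 = 0.776 nm

0.776 nm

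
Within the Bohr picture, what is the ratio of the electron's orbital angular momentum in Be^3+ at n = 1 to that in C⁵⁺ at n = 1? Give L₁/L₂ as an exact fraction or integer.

L = nℏ is independent of Z.
L₁/L₂ = n₁/n₂ = 1/1 = 1

1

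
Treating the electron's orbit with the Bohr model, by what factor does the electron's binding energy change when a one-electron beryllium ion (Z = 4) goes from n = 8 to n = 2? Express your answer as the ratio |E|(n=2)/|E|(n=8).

16

|E| ∝ Z^2 · n^-2; with Z fixed, |E| ∝ n^-2.
|E|(n=2)/|E|(n=8) = (2/8)^-2 = 16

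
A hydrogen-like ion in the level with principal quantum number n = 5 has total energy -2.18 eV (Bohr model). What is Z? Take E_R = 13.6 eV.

E_n = −E_R Z²/n² ⇒ Z² = −E_n n²/E_R = 2.18 × 5² / 13.6 ≈ 4.01
Z = 2

2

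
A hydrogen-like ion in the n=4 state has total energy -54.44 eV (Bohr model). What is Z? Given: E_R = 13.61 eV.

E_n = −E_R Z²/n² ⇒ Z² = −E_n n²/E_R = 54.44 × 4² / 13.61 ≈ 64.00
Z = 8

8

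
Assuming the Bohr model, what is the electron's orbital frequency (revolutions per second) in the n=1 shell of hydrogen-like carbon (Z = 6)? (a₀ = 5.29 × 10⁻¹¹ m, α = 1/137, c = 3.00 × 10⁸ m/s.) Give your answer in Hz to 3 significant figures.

2.37 × 10¹⁷ Hz

r = n²a₀/Z = 8.82 × 10⁻¹² m, v = Zαc/n = 1.31 × 10⁷ m/s
f = v/(2πr) = 2.37 × 10¹⁷ Hz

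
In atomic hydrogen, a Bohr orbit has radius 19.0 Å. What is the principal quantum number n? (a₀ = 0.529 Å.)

6

r_n = n²a₀/Z ⇒ n² = rZ/a₀ = 19.0 × 1 / 0.529 ≈ 35.92
n = 6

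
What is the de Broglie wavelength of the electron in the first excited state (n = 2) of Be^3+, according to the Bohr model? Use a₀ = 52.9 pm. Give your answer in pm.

The Bohr quantisation condition is nλ = 2πr_n.
r_n = n²a₀/Z = 52.9 pm
λ = 2πr_n/n = 2π·52.9/2 = 166 pm

166 pm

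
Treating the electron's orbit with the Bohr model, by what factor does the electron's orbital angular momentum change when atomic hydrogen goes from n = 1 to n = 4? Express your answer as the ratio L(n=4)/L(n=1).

L = nℏ depends only on n, so L ∝ n.
L(n=4)/L(n=1) = (4/1)^1 = 4

4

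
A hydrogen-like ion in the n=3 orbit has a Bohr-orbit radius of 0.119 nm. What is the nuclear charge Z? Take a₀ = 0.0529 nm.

r_n = n²a₀/Z ⇒ Z = n²a₀/r = 3² × 0.0529 / 0.119 ≈ 4.00
Z = 4

4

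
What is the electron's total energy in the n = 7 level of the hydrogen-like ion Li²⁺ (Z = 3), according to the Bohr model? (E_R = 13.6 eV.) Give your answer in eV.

E_n = −E_R·Z²/n² = −13.6 × 3²/7² = -2.50 eV

-2.50 eV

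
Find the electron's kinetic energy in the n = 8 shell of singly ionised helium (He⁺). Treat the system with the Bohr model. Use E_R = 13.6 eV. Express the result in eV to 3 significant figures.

For a Coulomb orbit the virial theorem gives K = −E_n.
E_n = −E_R·Z²/n², so K = E_R·Z²/n² = 13.6 × 2²/8² = 0.850 eV

0.850 eV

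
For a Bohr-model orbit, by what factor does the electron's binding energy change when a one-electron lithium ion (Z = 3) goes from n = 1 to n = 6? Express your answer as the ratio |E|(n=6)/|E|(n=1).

1/36

|E| ∝ Z^2 · n^-2; with Z fixed, |E| ∝ n^-2.
|E|(n=6)/|E|(n=1) = (6/1)^-2 = 1/36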